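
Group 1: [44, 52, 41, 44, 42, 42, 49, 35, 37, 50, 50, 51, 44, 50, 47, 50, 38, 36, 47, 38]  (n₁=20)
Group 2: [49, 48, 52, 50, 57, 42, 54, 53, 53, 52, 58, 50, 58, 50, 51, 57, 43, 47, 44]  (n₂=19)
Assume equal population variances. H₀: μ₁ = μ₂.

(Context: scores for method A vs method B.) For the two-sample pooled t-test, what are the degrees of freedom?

df = n₁ + n₂ − 2 = 20 + 19 − 2 = 37

degrees of freedom = 37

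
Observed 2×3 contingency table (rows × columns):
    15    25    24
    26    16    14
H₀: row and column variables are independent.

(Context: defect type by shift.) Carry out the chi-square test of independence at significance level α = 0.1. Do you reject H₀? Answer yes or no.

reject H₀: yes

Row totals [64, 56], col totals [41, 41, 38], n=120
χ² = (15−21.87)²/21.87 + (25−21.87)²/21.87 + (24−20.27)²/20.27 + (26−19.13)²/19.13 + (16−19.13)²/19.13 + (14−17.73)²/17.73 = 7.0564
df = 2
p-value (upper-tail) = 0.02936
At α=0.1: p < α → reject H₀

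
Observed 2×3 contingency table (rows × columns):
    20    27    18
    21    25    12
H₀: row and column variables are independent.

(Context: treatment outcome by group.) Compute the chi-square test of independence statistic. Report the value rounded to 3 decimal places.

test statistic = 0.906

Row totals [65, 58], col totals [41, 52, 30], n=123
χ² = (20−21.67)²/21.67 + (27−27.48)²/27.48 + (18−15.85)²/15.85 + (21−19.33)²/19.33 + (25−24.52)²/24.52 + (12−14.15)²/14.15 = 0.9059
df = 2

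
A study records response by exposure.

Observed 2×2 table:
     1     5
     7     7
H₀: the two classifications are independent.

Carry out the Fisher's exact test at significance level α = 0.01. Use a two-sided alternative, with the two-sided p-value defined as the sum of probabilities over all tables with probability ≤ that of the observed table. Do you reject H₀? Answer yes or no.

Margins: r₁=6, r₂=14, c₁=8, c₂=12, n=20
p_obs = C(6,1)·C(14,7)/C(20,8); sum pmf over tables with pmf ≤ p_obs
p-value (two-sided) = 0.32456
At α=0.01: p ≥ α → fail to reject H₀

reject H₀: no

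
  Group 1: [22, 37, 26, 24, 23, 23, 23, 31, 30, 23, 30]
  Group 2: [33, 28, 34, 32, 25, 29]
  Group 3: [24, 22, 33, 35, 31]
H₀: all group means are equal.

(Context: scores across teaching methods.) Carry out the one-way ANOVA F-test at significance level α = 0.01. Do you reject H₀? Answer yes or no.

Group means [26.55, 30.17, 29.00], grand mean 28.091
SSB = Σnᵢ(x̄ᵢ−x̄)² = 56.258; SSW = ΣΣ(x−x̄ᵢ)² = 419.561
MSB = 56.258/2 = 28.1288; MSW = 419.561/19 = 22.0821
F = MSB/MSW = 1.2738
df = (2, 19)
p-value (upper-tail) = 0.30259
At α=0.01: p ≥ α → fail to reject H₀

reject H₀: no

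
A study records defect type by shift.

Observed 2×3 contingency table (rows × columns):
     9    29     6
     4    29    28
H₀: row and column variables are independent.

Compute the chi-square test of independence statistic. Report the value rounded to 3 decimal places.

test statistic = 13.767

Row totals [44, 61], col totals [13, 58, 34], n=105
χ² = (9−5.45)²/5.45 + (29−24.30)²/24.30 + (6−14.25)²/14.25 + (4−7.55)²/7.55 + (29−33.70)²/33.70 + (28−19.75)²/19.75 = 13.7669
df = 2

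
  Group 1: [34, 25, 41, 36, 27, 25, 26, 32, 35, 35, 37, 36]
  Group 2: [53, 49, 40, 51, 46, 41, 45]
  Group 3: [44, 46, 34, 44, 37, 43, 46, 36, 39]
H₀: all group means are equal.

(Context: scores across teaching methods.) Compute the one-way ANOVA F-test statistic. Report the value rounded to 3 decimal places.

test statistic = 18.741

Group means [32.42, 46.43, 41.00], grand mean 38.679
SSB = Σnᵢ(x̄ᵢ−x̄)² = 939.476; SSW = ΣΣ(x−x̄ᵢ)² = 626.631
MSB = 939.476/2 = 469.7381; MSW = 626.631/25 = 25.0652
F = MSB/MSW = 18.7406
df = (2, 25)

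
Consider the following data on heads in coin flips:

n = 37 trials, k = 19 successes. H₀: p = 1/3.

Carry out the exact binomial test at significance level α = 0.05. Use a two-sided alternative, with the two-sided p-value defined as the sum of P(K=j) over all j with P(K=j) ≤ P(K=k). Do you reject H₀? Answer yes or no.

reject H₀: yes

Exact binomial: n=37, k=19, p₀=1/3=0.3333
P(X=j) = C(n,j)·p₀^j·(1−p₀)^(n−j); p = Σ P(X=j) over j with P(X=j) ≤ P(X=19)
p-value (two-sided) = 0.02355
At α=0.05: p < α → reject H₀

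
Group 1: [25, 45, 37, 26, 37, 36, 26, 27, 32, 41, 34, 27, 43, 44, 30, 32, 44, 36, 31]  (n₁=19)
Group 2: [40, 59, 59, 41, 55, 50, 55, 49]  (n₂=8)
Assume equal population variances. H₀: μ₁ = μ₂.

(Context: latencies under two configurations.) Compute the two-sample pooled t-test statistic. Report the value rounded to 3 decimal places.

x̄₁=34.368, s₁=6.726, n₁=19
x̄₂=51.000, s₂=7.426, n₂=8
s_p² = [18·6.726² + 7·7.426²]/25 = 48.0168
SE = √(s_p²·(1/19+1/8)) = 2.9205
t = (34.368−51.000)/2.9205 = -5.6948
df = 25

test statistic = -5.695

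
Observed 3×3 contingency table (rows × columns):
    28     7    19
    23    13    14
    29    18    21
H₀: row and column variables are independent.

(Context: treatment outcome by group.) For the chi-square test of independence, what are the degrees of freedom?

df = (r−1)(c−1) = (3−1)·(3−1) = 4

degrees of freedom = 4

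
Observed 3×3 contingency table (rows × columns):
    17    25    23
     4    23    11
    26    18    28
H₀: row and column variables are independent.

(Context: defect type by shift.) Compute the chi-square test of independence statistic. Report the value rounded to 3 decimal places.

test statistic = 15.114

Row totals [65, 38, 72], col totals [47, 66, 62], n=175
χ² = (17−17.46)²/17.46 + (25−24.51)²/24.51 + (23−23.03)²/23.03 + (4−10.21)²/10.21 + (23−14.33)²/14.33 + (11−13.46)²/13.46 + (26−19.34)²/19.34 + (18−27.15)²/27.15 + (28−25.51)²/25.51 = 15.1142
df = 4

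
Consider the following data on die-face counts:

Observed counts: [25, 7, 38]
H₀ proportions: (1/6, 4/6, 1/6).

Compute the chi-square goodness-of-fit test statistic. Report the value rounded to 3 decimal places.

test statistic = 108.393

n = 70; E_i = n·p_i = [11.67, 46.67, 11.67]
χ² = (25−11.67)²/11.67 + (7−46.67)²/46.67 + (38−11.67)²/11.67 = 108.3929
df = 2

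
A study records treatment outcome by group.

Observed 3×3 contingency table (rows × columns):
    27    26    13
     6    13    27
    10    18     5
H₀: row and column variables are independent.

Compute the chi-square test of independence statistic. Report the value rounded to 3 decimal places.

Row totals [66, 46, 33], col totals [43, 57, 45], n=145
χ² = (27−19.57)²/19.57 + (26−25.94)²/25.94 + (13−20.48)²/20.48 + (6−13.64)²/13.64 + (13−18.08)²/18.08 + (27−14.28)²/14.28 + (10−9.79)²/9.79 + (18−12.97)²/12.97 + (5−10.24)²/10.24 = 27.2382
df = 4

test statistic = 27.238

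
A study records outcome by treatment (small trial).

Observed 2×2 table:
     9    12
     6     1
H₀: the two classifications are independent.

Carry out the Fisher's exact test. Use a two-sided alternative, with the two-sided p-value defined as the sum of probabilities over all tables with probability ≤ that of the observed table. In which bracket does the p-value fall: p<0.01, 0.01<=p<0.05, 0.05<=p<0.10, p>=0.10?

Margins: r₁=21, r₂=7, c₁=15, c₂=13, n=28
p_obs = C(21,9)·C(7,6)/C(28,15); sum pmf over tables with pmf ≤ p_obs
p-value (two-sided) = 0.08357
→ bracket: 0.05<=p<0.10

p-value bracket: 0.05<=p<0.10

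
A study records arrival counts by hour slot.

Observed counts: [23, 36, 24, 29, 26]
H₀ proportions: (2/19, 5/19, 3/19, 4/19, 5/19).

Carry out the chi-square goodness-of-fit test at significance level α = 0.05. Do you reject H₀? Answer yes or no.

reject H₀: no

n = 138; E_i = n·p_i = [14.53, 36.32, 21.79, 29.05, 36.32]
χ² = (23−14.53)²/14.53 + (36−36.32)²/36.32 + (24−21.79)²/21.79 + (29−29.05)²/29.05 + (26−36.32)²/36.32 = 8.1004
df = 4
p-value (upper-tail) = 0.08797
At α=0.05: p ≥ α → fail to reject H₀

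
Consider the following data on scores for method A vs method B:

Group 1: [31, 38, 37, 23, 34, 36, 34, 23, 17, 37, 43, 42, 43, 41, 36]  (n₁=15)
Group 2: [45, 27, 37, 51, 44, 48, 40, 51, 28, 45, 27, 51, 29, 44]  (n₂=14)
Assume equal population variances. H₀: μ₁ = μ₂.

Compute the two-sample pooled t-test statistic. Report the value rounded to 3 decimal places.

test statistic = -1.941

x̄₁=34.333, s₁=7.816, n₁=15
x̄₂=40.500, s₂=9.272, n₂=14
s_p² = [14·7.816² + 13·9.272²]/27 = 73.0679
SE = √(s_p²·(1/15+1/14)) = 3.1765
t = (34.333−40.500)/3.1765 = -1.9413
df = 27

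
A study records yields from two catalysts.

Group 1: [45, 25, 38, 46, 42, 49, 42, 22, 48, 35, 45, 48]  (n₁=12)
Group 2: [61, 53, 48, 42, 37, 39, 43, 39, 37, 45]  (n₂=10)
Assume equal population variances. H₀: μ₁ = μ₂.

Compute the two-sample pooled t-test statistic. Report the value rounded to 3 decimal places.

x̄₁=40.417, s₁=8.939, n₁=12
x̄₂=44.400, s₂=7.734, n₂=10
s_p² = [11·8.939² + 9·7.734²]/20 = 70.8658
SE = √(s_p²·(1/12+1/10)) = 3.6045
t = (40.417−44.400)/3.6045 = -1.1051
df = 20

test statistic = -1.105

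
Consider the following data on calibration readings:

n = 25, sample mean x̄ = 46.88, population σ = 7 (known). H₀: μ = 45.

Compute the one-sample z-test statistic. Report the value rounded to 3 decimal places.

SE = σ/√n = 7/√25 = 1.4000
z = (x̄−μ₀)/SE = (46.88−45)/1.4000 = 1.3429

test statistic = 1.343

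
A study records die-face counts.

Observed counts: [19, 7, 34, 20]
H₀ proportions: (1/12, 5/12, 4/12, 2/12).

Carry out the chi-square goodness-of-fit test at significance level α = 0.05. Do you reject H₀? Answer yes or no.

n = 80; E_i = n·p_i = [6.67, 33.33, 26.67, 13.33]
χ² = (19−6.67)²/6.67 + (7−33.33)²/33.33 + (34−26.67)²/26.67 + (20−13.33)²/13.33 = 48.9700
df = 3
p-value (upper-tail) = 0.00000
At α=0.05: p < α → reject H₀

reject H₀: yes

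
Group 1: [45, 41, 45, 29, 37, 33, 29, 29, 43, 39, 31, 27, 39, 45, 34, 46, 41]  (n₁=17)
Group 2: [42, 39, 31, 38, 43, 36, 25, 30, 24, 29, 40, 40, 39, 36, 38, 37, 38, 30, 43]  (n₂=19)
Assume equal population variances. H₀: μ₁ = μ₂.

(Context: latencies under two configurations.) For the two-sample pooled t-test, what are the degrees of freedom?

df = n₁ + n₂ − 2 = 17 + 19 − 2 = 34

degrees of freedom = 34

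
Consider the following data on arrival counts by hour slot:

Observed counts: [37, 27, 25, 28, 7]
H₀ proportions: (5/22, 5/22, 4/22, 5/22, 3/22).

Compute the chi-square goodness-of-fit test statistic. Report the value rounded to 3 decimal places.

test statistic = 8.884

n = 124; E_i = n·p_i = [28.18, 28.18, 22.55, 28.18, 16.91]
χ² = (37−28.18)²/28.18 + (27−28.18)²/28.18 + (25−22.55)²/22.55 + (28−28.18)²/28.18 + (7−16.91)²/16.91 = 8.8841
df = 4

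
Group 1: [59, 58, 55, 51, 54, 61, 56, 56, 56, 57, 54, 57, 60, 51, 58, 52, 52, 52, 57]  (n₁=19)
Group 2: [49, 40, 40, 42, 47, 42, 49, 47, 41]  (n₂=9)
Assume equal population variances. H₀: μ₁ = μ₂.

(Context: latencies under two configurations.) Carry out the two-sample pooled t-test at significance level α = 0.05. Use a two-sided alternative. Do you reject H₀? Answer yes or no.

reject H₀: yes

x̄₁=55.579, s₁=3.024, n₁=19
x̄₂=44.111, s₂=3.822, n₂=9
s_p² = [18·3.024² + 8·3.822²]/26 = 10.8277
SE = √(s_p²·(1/19+1/9)) = 1.3315
t = (55.579−44.111)/1.3315 = 8.6126
df = 26
p-value (two-sided) = 0.00000
At α=0.05: p < α → reject H₀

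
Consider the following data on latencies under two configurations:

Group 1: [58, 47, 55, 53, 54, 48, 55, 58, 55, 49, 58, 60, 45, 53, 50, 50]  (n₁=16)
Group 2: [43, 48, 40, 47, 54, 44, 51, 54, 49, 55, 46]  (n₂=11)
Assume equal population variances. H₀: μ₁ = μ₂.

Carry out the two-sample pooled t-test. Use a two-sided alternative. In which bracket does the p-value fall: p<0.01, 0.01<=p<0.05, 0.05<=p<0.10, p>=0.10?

x̄₁=53.000, s₁=4.442, n₁=16
x̄₂=48.273, s₂=4.901, n₂=11
s_p² = [15·4.442² + 10·4.901²]/25 = 21.4473
SE = √(s_p²·(1/16+1/11)) = 1.8139
t = (53.000−48.273)/1.8139 = 2.6061
df = 25
p-value (two-sided) = 0.01521
→ bracket: 0.01<=p<0.05

p-value bracket: 0.01<=p<0.05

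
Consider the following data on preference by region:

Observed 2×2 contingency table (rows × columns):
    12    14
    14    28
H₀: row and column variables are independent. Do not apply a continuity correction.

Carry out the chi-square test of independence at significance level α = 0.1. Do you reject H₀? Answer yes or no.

Row totals [26, 42], col totals [26, 42], n=68
χ² = (12−9.94)²/9.94 + (14−16.06)²/16.06 + (14−16.06)²/16.06 + (28−25.94)²/25.94 = 1.1177
df = 1
p-value (upper-tail) = 0.29042
At α=0.1: p ≥ α → fail to reject H₀

reject H₀: no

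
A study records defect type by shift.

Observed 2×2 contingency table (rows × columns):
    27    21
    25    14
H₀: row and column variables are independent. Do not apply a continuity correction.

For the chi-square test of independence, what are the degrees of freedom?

df = (r−1)(c−1) = (2−1)·(2−1) = 1

degrees of freedom = 1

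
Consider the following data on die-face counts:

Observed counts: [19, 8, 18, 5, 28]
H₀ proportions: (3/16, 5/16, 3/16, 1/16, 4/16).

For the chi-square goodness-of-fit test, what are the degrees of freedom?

df = k − 1 = 5 − 1 = 4

degrees of freedom = 4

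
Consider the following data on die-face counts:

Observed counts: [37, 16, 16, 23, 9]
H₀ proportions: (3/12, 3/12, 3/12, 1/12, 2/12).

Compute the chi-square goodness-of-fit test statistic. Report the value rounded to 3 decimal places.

test statistic = 41.158

n = 101; E_i = n·p_i = [25.25, 25.25, 25.25, 8.42, 16.83]
χ² = (37−25.25)²/25.25 + (16−25.25)²/25.25 + (16−25.25)²/25.25 + (23−8.42)²/8.42 + (9−16.83)²/16.83 = 41.1584
df = 4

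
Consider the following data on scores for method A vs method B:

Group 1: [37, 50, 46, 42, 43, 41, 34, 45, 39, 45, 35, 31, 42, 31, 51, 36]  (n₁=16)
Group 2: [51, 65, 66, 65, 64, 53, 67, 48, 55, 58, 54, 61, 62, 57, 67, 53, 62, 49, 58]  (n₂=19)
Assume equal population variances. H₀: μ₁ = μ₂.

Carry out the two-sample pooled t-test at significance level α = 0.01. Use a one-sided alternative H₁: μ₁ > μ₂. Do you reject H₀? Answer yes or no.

x̄₁=40.500, s₁=6.164, n₁=16
x̄₂=58.684, s₂=6.228, n₂=19
s_p² = [15·6.164² + 18·6.228²]/33 = 38.4274
SE = √(s_p²·(1/16+1/19)) = 2.1034
t = (40.500−58.684)/2.1034 = -8.6452
df = 33
p-value (one-sided, H₁ greater) = 1.00000
At α=0.01: p ≥ α → fail to reject H₀

reject H₀: no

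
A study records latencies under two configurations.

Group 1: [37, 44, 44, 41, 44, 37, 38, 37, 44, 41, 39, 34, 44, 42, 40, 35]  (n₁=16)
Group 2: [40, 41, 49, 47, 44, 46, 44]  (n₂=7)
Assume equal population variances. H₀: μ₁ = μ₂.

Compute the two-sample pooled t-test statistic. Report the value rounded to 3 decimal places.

x̄₁=40.062, s₁=3.454, n₁=16
x̄₂=44.429, s₂=3.207, n₂=7
s_p² = [15·3.454² + 6·3.207²]/21 = 11.4596
SE = √(s_p²·(1/16+1/7)) = 1.5341
t = (40.062−44.429)/1.5341 = -2.8461
df = 21

test statistic = -2.846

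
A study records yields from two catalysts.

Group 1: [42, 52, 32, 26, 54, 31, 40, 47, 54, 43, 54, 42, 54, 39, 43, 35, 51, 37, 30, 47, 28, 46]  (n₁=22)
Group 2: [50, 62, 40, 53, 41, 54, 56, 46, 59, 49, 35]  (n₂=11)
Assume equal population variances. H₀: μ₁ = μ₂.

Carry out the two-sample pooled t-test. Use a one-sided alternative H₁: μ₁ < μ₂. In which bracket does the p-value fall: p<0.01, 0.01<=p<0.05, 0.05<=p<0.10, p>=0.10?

p-value bracket: 0.01<=p<0.05

x̄₁=42.136, s₁=9.073, n₁=22
x̄₂=49.545, s₂=8.407, n₂=11
s_p² = [21·9.073² + 10·8.407²]/31 = 78.5587
SE = √(s_p²·(1/22+1/11)) = 3.2730
t = (42.136−49.545)/3.2730 = -2.2637
df = 31
p-value (one-sided, H₁ less) = 0.01537
→ bracket: 0.01<=p<0.05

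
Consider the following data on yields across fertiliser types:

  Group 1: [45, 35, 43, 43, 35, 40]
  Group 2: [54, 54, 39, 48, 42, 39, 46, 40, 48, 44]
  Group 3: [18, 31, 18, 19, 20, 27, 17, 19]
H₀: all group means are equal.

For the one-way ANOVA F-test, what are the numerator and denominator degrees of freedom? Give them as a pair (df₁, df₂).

degrees of freedom = [2, 21]

k = 3 groups, N = 24 total
df = (k−1, N−k) = (3−1, 24−3) = (2, 21)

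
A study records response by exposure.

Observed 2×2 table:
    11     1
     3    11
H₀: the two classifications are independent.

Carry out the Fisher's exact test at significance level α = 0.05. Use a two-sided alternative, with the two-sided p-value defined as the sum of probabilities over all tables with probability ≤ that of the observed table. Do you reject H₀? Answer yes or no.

Margins: r₁=12, r₂=14, c₁=14, c₂=12, n=26
p_obs = C(12,11)·C(14,3)/C(26,14); sum pmf over tables with pmf ≤ p_obs
p-value (two-sided) = 0.00048
At α=0.05: p < α → reject H₀

reject H₀: yes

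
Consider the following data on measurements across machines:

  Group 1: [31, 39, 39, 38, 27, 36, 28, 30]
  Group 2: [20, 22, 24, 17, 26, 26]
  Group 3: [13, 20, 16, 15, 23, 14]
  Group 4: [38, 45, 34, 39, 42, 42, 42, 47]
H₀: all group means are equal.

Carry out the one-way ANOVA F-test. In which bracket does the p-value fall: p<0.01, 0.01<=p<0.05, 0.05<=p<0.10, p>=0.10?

p-value bracket: p<0.01

Group means [33.50, 22.50, 16.83, 41.12], grand mean 29.750
SSB = Σnᵢ(x̄ᵢ−x̄)² = 2464.042; SSW = ΣΣ(x−x̄ᵢ)² = 433.208
MSB = 2464.042/3 = 821.3472; MSW = 433.208/24 = 18.0503
F = MSB/MSW = 45.5031
df = (3, 24)
p-value (upper-tail) = 0.00000
→ bracket: p<0.01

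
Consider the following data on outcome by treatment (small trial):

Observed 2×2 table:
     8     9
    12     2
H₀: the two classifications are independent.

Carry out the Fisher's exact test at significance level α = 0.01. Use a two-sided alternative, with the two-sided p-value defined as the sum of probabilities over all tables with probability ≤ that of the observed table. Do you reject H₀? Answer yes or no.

reject H₀: no

Margins: r₁=17, r₂=14, c₁=20, c₂=11, n=31
p_obs = C(17,8)·C(14,12)/C(31,20); sum pmf over tables with pmf ≤ p_obs
p-value (two-sided) = 0.05703
At α=0.01: p ≥ α → fail to reject H₀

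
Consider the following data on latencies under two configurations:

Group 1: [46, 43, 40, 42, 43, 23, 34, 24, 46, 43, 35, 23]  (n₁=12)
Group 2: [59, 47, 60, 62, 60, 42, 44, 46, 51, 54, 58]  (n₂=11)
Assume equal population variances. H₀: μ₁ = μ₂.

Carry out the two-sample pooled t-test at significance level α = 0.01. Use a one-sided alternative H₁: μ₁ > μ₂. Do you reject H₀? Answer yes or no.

x̄₁=36.833, s₁=8.932, n₁=12
x̄₂=53.000, s₂=7.294, n₂=11
s_p² = [11·8.932² + 10·7.294²]/21 = 67.1270
SE = √(s_p²·(1/12+1/11)) = 3.4200
t = (36.833−53.000)/3.4200 = -4.7271
df = 21
p-value (one-sided, H₁ greater) = 0.99994
At α=0.01: p ≥ α → fail to reject H₀

reject H₀: no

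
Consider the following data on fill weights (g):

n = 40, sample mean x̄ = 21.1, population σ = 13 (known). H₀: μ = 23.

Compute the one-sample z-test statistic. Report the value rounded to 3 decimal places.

SE = σ/√n = 13/√40 = 2.0555
z = (x̄−μ₀)/SE = (21.1−23)/2.0555 = -0.9244

test statistic = -0.924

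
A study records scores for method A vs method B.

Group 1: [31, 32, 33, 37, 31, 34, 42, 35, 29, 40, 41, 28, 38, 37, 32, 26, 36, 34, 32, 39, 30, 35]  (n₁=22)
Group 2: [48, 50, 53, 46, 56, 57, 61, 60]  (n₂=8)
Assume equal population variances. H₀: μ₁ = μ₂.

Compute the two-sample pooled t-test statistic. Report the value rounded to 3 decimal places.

test statistic = -10.303

x̄₁=34.182, s₁=4.283, n₁=22
x̄₂=53.875, s₂=5.540, n₂=8
s_p² = [21·4.283² + 7·5.540²]/28 = 21.4338
SE = √(s_p²·(1/22+1/8)) = 1.9114
t = (34.182−53.875)/1.9114 = -10.3029
df = 28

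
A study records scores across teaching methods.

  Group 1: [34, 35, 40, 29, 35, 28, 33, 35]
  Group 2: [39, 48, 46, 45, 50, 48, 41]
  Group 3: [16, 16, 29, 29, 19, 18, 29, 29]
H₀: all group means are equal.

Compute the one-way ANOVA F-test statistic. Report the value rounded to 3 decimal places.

test statistic = 38.345

Group means [33.62, 45.29, 23.12], grand mean 33.522
SSB = Σnᵢ(x̄ᵢ−x̄)² = 1833.561; SSW = ΣΣ(x−x̄ᵢ)² = 478.179
MSB = 1833.561/2 = 916.7803; MSW = 478.179/20 = 23.9089
F = MSB/MSW = 38.3447
df = (2, 20)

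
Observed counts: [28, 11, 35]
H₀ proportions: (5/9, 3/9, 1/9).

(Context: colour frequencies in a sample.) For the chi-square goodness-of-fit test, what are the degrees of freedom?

degrees of freedom = 2

df = k − 1 = 3 − 1 = 2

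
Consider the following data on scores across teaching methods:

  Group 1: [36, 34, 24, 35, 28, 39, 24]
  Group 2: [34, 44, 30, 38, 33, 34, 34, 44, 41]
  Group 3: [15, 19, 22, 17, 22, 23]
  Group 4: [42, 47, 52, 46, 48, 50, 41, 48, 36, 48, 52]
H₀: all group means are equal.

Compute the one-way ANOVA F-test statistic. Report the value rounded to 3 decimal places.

Group means [31.43, 36.89, 19.67, 46.36], grand mean 35.758
SSB = Σnᵢ(x̄ᵢ−x̄)² = 2933.579; SSW = ΣΣ(x−x̄ᵢ)² = 718.482
MSB = 2933.579/3 = 977.8595; MSW = 718.482/29 = 24.7752
F = MSB/MSW = 39.4692
df = (3, 29)

test statistic = 39.469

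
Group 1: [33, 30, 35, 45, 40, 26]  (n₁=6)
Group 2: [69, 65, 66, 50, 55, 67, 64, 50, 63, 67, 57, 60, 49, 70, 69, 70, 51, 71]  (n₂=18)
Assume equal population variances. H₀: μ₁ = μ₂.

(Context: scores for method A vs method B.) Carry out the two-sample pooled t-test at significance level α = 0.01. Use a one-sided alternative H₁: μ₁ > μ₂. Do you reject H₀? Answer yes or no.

reject H₀: no

x̄₁=34.833, s₁=6.853, n₁=6
x̄₂=61.833, s₂=7.831, n₂=18
s_p² = [5·6.853² + 17·7.831²]/22 = 58.0606
SE = √(s_p²·(1/6+1/18)) = 3.5920
t = (34.833−61.833)/3.5920 = -7.5167
df = 22
p-value (one-sided, H₁ greater) = 1.00000
At α=0.01: p ≥ α → fail to reject H₀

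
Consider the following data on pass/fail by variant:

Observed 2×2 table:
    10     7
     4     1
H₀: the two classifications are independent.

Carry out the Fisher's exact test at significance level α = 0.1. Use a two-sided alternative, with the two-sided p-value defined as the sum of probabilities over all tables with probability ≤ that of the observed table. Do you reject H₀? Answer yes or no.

reject H₀: no

Margins: r₁=17, r₂=5, c₁=14, c₂=8, n=22
p_obs = C(17,10)·C(5,4)/C(22,14); sum pmf over tables with pmf ≤ p_obs
p-value (two-sided) = 0.61297
At α=0.1: p ≥ α → fail to reject H₀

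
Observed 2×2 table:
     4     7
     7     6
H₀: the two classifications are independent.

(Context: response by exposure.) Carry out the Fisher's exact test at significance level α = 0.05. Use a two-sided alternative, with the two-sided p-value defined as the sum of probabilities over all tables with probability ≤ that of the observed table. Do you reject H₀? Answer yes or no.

Margins: r₁=11, r₂=13, c₁=11, c₂=13, n=24
p_obs = C(11,4)·C(13,7)/C(24,11); sum pmf over tables with pmf ≤ p_obs
p-value (two-sided) = 0.44419
At α=0.05: p ≥ α → fail to reject H₀

reject H₀: no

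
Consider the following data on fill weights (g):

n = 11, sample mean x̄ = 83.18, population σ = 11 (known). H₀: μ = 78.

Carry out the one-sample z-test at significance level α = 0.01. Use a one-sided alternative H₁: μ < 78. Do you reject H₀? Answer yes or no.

SE = σ/√n = 11/√11 = 3.3166
z = (x̄−μ₀)/SE = (83.18−78)/3.3166 = 1.5618
p-value (one-sided, H₁ less) = 0.94084
At α=0.01: p ≥ α → fail to reject H₀

reject H₀: no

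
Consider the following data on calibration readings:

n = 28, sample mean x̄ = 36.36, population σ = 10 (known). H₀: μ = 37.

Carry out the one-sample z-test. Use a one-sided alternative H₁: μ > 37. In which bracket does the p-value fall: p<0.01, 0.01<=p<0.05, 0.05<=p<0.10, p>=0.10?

SE = σ/√n = 10/√28 = 1.8898
z = (x̄−μ₀)/SE = (36.36−37)/1.8898 = -0.3387
p-value (one-sided, H₁ greater) = 0.63257
→ bracket: p>=0.10

p-value bracket: p>=0.10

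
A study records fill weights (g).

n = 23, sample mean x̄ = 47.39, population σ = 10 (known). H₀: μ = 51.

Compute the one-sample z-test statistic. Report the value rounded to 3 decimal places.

test statistic = -1.731

SE = σ/√n = 10/√23 = 2.0851
z = (x̄−μ₀)/SE = (47.39−51)/2.0851 = -1.7313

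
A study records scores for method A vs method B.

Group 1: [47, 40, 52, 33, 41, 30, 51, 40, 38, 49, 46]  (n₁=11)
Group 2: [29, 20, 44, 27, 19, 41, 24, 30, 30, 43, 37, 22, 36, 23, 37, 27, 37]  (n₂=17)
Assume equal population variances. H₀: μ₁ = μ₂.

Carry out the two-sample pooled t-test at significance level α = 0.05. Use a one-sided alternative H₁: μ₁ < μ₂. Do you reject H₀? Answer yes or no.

reject H₀: no

x̄₁=42.455, s₁=7.202, n₁=11
x̄₂=30.941, s₂=8.074, n₂=17
s_p² = [10·7.202² + 16·8.074²]/26 = 60.0642
SE = √(s_p²·(1/11+1/17)) = 2.9989
t = (42.455−30.941)/2.9989 = 3.8392
df = 26
p-value (one-sided, H₁ less) = 0.99964
At α=0.05: p ≥ α → fail to reject H₀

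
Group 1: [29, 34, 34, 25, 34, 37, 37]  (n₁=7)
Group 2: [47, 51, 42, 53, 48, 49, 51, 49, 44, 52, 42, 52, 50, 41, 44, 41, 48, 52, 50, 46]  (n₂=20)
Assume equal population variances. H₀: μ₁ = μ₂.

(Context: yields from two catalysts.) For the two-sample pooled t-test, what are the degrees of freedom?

degrees of freedom = 25

df = n₁ + n₂ − 2 = 7 + 20 − 2 = 25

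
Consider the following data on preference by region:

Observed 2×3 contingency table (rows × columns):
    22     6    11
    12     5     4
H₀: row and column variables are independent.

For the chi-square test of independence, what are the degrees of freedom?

df = (r−1)(c−1) = (2−1)·(3−1) = 2

degrees of freedom = 2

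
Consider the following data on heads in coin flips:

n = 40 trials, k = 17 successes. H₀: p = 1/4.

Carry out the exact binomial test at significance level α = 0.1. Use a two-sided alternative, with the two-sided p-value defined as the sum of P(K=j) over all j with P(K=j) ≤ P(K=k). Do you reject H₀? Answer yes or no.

Exact binomial: n=40, k=17, p₀=1/4=0.2500
P(X=j) = C(n,j)·p₀^j·(1−p₀)^(n−j); p = Σ P(X=j) over j with P(X=j) ≤ P(X=17)
p-value (two-sided) = 0.01626
At α=0.1: p < α → reject H₀

reject H₀: yes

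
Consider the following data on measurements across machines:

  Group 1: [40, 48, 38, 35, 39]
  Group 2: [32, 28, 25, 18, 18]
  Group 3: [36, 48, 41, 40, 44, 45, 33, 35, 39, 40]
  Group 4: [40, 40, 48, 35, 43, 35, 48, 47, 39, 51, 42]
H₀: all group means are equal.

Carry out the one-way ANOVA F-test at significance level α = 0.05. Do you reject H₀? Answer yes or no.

Group means [40.00, 24.20, 40.10, 42.55], grand mean 38.387
SSB = Σnᵢ(x̄ᵢ−x̄)² = 1238.928; SSW = ΣΣ(x−x̄ᵢ)² = 734.427
MSB = 1238.928/3 = 412.9759; MSW = 734.427/27 = 27.2010
F = MSB/MSW = 15.1824
df = (3, 27)
p-value (upper-tail) = 0.00001
At α=0.05: p < α → reject H₀

reject H₀: yes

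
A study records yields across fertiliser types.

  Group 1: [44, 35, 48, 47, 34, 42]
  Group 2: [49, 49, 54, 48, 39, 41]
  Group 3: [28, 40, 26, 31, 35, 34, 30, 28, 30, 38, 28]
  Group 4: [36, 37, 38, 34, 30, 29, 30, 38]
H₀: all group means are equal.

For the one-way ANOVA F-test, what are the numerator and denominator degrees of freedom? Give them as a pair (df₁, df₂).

k = 4 groups, N = 31 total
df = (k−1, N−k) = (4−1, 31−4) = (3, 27)

degrees of freedom = [3, 27]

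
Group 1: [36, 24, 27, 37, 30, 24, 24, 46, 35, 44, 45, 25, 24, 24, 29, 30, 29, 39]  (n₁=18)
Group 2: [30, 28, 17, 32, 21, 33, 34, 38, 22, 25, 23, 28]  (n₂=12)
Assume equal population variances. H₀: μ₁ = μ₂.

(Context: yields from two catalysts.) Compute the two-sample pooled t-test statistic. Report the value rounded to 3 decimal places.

test statistic = 1.566

x̄₁=31.778, s₁=7.773, n₁=18
x̄₂=27.583, s₂=6.171, n₂=12
s_p² = [17·7.773² + 11·6.171²]/28 = 51.6438
SE = √(s_p²·(1/18+1/12)) = 2.6782
t = (31.778−27.583)/2.6782 = 1.5661
df = 28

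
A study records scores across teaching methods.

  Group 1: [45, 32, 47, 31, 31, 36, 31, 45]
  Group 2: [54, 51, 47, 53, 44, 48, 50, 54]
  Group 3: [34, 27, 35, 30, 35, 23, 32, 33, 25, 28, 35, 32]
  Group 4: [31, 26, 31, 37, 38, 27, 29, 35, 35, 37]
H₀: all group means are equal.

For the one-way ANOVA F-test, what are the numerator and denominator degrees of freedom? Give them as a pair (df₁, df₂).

degrees of freedom = [3, 34]

k = 4 groups, N = 38 total
df = (k−1, N−k) = (4−1, 38−4) = (3, 34)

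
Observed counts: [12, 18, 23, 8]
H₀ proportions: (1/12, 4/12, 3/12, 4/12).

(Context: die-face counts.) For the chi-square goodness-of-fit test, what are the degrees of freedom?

df = k − 1 = 4 − 1 = 3

degrees of freedom = 3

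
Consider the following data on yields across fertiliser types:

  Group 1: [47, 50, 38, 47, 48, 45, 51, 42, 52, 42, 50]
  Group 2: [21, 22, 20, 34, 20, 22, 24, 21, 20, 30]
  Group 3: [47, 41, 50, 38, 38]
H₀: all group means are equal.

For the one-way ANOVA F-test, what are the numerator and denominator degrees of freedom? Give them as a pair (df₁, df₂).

degrees of freedom = [2, 23]

k = 3 groups, N = 26 total
df = (k−1, N−k) = (3−1, 26−3) = (2, 23)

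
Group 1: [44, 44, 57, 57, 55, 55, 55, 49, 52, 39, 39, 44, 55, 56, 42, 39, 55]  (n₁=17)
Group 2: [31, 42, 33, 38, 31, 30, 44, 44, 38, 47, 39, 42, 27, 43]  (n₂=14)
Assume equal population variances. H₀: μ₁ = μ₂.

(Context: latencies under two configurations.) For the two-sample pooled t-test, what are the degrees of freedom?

df = n₁ + n₂ − 2 = 17 + 14 − 2 = 29

degrees of freedom = 29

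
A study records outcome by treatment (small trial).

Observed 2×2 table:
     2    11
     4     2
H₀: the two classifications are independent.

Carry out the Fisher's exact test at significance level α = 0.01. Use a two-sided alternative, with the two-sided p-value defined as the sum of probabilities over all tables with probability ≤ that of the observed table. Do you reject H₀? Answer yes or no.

reject H₀: no

Margins: r₁=13, r₂=6, c₁=6, c₂=13, n=19
p_obs = C(13,2)·C(6,4)/C(19,6); sum pmf over tables with pmf ≤ p_obs
p-value (two-sided) = 0.04603
At α=0.01: p ≥ α → fail to reject H₀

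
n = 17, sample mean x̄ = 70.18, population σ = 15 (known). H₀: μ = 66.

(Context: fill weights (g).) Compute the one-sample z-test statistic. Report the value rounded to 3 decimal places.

SE = σ/√n = 15/√17 = 3.6380
z = (x̄−μ₀)/SE = (70.18−66)/3.6380 = 1.1490

test statistic = 1.149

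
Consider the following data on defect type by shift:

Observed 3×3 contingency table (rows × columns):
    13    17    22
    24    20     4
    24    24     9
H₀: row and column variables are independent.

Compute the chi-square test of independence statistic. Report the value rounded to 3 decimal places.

Row totals [52, 48, 57], col totals [61, 61, 35], n=157
χ² = (13−20.20)²/20.20 + (17−20.20)²/20.20 + (22−11.59)²/11.59 + (24−18.65)²/18.65 + (20−18.65)²/18.65 + (4−10.70)²/10.70 + (24−22.15)²/22.15 + (24−22.15)²/22.15 + (9−12.71)²/12.71 = 19.6409
df = 4

test statistic = 19.641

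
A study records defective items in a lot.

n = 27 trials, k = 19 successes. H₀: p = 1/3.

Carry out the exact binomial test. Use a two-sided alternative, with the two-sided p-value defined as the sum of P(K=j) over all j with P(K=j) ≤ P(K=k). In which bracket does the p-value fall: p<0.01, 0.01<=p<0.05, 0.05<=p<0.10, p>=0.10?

Exact binomial: n=27, k=19, p₀=1/3=0.3333
P(X=j) = C(n,j)·p₀^j·(1−p₀)^(n−j); p = Σ P(X=j) over j with P(X=j) ≤ P(X=19)
p-value (two-sided) = 0.00011
→ bracket: p<0.01

p-value bracket: p<0.01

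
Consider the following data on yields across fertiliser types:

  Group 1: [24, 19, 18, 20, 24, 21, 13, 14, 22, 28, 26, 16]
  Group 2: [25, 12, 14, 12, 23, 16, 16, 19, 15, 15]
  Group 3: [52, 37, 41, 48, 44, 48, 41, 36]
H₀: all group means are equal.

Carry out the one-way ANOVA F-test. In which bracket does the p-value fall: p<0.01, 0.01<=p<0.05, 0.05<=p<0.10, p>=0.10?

p-value bracket: p<0.01

Group means [20.42, 16.70, 43.38], grand mean 25.300
SSB = Σnᵢ(x̄ᵢ−x̄)² = 3639.408; SSW = ΣΣ(x−x̄ᵢ)² = 636.892
MSB = 3639.408/2 = 1819.7042; MSW = 636.892/27 = 23.5886
F = MSB/MSW = 77.1434
df = (2, 27)
p-value (upper-tail) = 0.00000
→ bracket: p<0.01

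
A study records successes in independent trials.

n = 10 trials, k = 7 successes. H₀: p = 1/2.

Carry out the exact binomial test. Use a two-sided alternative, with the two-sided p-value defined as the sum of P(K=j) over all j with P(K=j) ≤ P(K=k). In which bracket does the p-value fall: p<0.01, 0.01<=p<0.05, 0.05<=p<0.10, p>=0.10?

Exact binomial: n=10, k=7, p₀=1/2=0.5000
P(X=j) = C(n,j)·p₀^j·(1−p₀)^(n−j); p = Σ P(X=j) over j with P(X=j) ≤ P(X=7)
p-value (two-sided) = 0.34375
→ bracket: p>=0.10

p-value bracket: p>=0.10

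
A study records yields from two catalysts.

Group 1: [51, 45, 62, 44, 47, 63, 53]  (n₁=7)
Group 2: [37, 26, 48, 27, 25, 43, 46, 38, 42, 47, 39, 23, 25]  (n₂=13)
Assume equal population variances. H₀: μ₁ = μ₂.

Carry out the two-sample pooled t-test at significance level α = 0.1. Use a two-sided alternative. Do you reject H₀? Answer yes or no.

reject H₀: yes

x̄₁=52.143, s₁=7.755, n₁=7
x̄₂=35.846, s₂=9.379, n₂=13
s_p² = [6·7.755² + 12·9.379²]/18 = 78.6972
SE = √(s_p²·(1/7+1/13)) = 4.1589
t = (52.143−35.846)/4.1589 = 3.9186
df = 18
p-value (two-sided) = 0.00101
At α=0.1: p < α → reject H₀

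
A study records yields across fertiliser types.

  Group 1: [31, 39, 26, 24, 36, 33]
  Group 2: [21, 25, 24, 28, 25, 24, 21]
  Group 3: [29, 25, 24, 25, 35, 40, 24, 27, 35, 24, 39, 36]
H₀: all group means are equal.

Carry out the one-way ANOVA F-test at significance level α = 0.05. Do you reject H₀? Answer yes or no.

Group means [31.50, 24.00, 30.25], grand mean 28.800
SSB = Σnᵢ(x̄ᵢ−x̄)² = 230.250; SSW = ΣΣ(x−x̄ᵢ)² = 635.750
MSB = 230.250/2 = 115.1250; MSW = 635.750/22 = 28.8977
F = MSB/MSW = 3.9839
df = (2, 22)
p-value (upper-tail) = 0.03338
At α=0.05: p < α → reject H₀

reject H₀: yes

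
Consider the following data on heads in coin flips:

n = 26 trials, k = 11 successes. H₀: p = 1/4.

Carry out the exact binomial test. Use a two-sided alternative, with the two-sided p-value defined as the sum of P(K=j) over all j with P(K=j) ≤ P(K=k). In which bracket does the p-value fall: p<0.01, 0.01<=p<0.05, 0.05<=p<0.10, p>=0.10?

p-value bracket: 0.05<=p<0.10

Exact binomial: n=26, k=11, p₀=1/4=0.2500
P(X=j) = C(n,j)·p₀^j·(1−p₀)^(n−j); p = Σ P(X=j) over j with P(X=j) ≤ P(X=11)
p-value (two-sided) = 0.06592
→ bracket: 0.05<=p<0.10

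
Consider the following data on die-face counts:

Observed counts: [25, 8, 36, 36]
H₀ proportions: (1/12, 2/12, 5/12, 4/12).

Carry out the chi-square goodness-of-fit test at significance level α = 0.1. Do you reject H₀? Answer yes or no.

n = 105; E_i = n·p_i = [8.75, 17.50, 43.75, 35.00]
χ² = (25−8.75)²/8.75 + (8−17.50)²/17.50 + (36−43.75)²/43.75 + (36−35.00)²/35.00 = 36.7371
df = 3
p-value (upper-tail) = 0.00000
At α=0.1: p < α → reject H₀

reject H₀: yes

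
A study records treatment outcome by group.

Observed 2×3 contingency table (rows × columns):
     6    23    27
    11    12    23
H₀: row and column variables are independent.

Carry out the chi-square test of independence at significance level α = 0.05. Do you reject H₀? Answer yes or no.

Row totals [56, 46], col totals [17, 35, 50], n=102
χ² = (6−9.33)²/9.33 + (23−19.22)²/19.22 + (27−27.45)²/27.45 + (11−7.67)²/7.67 + (12−15.78)²/15.78 + (23−22.55)²/22.55 = 4.3088
df = 2
p-value (upper-tail) = 0.11598
At α=0.05: p ≥ α → fail to reject H₀

reject H₀: no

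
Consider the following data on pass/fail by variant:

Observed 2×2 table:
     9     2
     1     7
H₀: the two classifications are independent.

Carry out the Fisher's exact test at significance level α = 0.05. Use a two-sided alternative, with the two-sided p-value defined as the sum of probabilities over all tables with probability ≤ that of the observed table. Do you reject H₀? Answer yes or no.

reject H₀: yes

Margins: r₁=11, r₂=8, c₁=10, c₂=9, n=19
p_obs = C(11,9)·C(8,1)/C(19,10); sum pmf over tables with pmf ≤ p_obs
p-value (two-sided) = 0.00548
At α=0.05: p < α → reject H₀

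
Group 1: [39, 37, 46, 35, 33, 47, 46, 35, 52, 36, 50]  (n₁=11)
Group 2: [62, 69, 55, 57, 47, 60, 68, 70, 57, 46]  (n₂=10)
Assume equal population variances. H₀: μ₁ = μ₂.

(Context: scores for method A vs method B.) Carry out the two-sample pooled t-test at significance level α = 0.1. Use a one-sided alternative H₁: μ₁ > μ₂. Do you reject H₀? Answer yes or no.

reject H₀: no

x̄₁=41.455, s₁=6.832, n₁=11
x̄₂=59.100, s₂=8.491, n₂=10
s_p² = [10·6.832² + 9·8.491²]/19 = 58.7172
SE = √(s_p²·(1/11+1/10)) = 3.3481
t = (41.455−59.100)/3.3481 = -5.2703
df = 19
p-value (one-sided, H₁ greater) = 0.99998
At α=0.1: p ≥ α → fail to reject H₀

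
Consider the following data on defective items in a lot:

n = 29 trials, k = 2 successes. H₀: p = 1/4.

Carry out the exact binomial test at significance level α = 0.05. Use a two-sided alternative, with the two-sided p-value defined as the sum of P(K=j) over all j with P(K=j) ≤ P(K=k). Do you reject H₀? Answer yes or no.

Exact binomial: n=29, k=2, p₀=1/4=0.2500
P(X=j) = C(n,j)·p₀^j·(1−p₀)^(n−j); p = Σ P(X=j) over j with P(X=j) ≤ P(X=2)
p-value (two-sided) = 0.02906
At α=0.05: p < α → reject H₀

reject H₀: yes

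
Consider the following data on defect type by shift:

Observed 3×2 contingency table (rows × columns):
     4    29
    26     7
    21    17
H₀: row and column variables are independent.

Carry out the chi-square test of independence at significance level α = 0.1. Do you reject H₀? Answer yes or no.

Row totals [33, 33, 38], col totals [51, 53], n=104
χ² = (4−16.18)²/16.18 + (29−16.82)²/16.82 + (26−16.18)²/16.18 + (7−16.82)²/16.82 + (21−18.63)²/18.63 + (17−19.37)²/19.37 = 30.2726
df = 2
p-value (upper-tail) = 0.00000
At α=0.1: p < α → reject H₀

reject H₀: yes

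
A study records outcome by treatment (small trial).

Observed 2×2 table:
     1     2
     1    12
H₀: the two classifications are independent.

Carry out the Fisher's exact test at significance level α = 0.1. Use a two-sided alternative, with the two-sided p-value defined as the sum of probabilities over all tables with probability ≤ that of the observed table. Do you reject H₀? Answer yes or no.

reject H₀: no

Margins: r₁=3, r₂=13, c₁=2, c₂=14, n=16
p_obs = C(3,1)·C(13,1)/C(16,2); sum pmf over tables with pmf ≤ p_obs
p-value (two-sided) = 0.35000
At α=0.1: p ≥ α → fail to reject H₀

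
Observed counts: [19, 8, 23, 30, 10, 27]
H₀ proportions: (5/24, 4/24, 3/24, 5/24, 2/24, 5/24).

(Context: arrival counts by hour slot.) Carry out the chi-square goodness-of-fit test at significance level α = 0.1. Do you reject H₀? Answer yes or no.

n = 117; E_i = n·p_i = [24.38, 19.50, 14.62, 24.38, 9.75, 24.38]
χ² = (19−24.38)²/24.38 + (8−19.50)²/19.50 + (23−14.62)²/14.62 + (30−24.38)²/24.38 + (10−9.75)²/9.75 + (27−24.38)²/24.38 = 14.3504
df = 5
p-value (upper-tail) = 0.01353
At α=0.1: p < α → reject H₀

reject H₀: yes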